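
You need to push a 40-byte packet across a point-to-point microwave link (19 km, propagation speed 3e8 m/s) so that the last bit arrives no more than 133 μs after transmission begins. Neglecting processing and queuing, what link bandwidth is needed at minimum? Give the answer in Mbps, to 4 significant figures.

4.593 Mbps

L = 320 bits.
Propagation delay = 19000 / 300000000 = 63.3333 μs.
Transmission budget = 133 − 63.3333 = 69.6667 μs.
R ≥ L / t_tx = 320 bits / 6.96667e-05 s = 4.593 Mbps.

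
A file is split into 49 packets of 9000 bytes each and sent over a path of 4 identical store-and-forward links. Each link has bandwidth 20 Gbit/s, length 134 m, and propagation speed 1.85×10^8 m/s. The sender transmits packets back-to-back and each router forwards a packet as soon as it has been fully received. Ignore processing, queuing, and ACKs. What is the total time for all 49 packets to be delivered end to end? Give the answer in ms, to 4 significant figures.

Per-hop transmission t_tx = L/R = 72000/20000000000 = 0.0036 ms.
Per-hop propagation t_prop = 134/185000000 = 0.000724324 ms.
Pipeline fill: first packet needs 4·t_tx to clear all hops; remaining 48 packets each add one t_tx.
Total = (4+49-1)·t_tx + 4·t_prop = 52·0.0036 + 4·0.000724324 = 0.1901 ms.

0.1901 ms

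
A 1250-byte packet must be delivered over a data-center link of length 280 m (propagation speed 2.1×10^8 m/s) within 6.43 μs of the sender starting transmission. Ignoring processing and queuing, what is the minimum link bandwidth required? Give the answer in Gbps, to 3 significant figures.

1.96 Gbps

L = 10000 bits.
Propagation delay = 280 / 210000000 = 1.33333 μs.
Transmission budget = 6.43 − 1.33333 = 5.09667 μs.
R ≥ L / t_tx = 10000 bits / 5.09667e-06 s = 1.96 Gbps.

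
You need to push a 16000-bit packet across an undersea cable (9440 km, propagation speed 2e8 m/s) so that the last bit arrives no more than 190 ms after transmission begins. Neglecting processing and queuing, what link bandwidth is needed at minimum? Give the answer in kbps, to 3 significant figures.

112 kbps

Propagation delay = 9440000 / 200000000 = 47.2 ms.
Transmission budget = 190 − 47.2 = 142.8 ms.
R ≥ L / t_tx = 16000 bits / 0.1428 s = 112 kbps.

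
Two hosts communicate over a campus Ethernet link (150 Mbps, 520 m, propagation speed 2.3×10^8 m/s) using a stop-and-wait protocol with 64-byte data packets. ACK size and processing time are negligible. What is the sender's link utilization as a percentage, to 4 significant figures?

43.02 %

t_tx = L/R = 512/150000000 = 3.41333e-06 s.
t_prop = 520/2.3e+08 = 2.26087e-06 s; RTT = 4.52174e-06 s.
Cycle = t_tx + RTT = 7.93507e-06 s.
Utilization = t_tx / cycle = 3.41333e-06/7.93507e-06 = 43.02 %.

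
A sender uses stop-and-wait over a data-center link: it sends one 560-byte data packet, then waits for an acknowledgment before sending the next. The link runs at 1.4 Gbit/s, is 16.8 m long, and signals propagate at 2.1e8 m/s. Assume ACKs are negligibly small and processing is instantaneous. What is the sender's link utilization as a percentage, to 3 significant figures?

95.2 %

t_tx = L/R = 4480/1400000000 = 3.2e-06 s.
t_prop = 16.8/210000000 = 8e-08 s; RTT = 1.6e-07 s.
Cycle = t_tx + RTT = 3.36e-06 s.
Utilization = t_tx / cycle = 3.2e-06/3.36e-06 = 95.2 %.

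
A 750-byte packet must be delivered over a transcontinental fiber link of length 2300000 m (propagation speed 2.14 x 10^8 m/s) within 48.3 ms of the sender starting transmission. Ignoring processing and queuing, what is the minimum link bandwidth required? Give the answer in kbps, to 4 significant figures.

L = 6000 bits.
Propagation delay = 2300000 / 214000000 = 10.7477 ms.
Transmission budget = 48.3 − 10.7477 = 37.5523 ms.
R ≥ L / t_tx = 6000 bits / 0.0375523 s = 159.8 kbps.

159.8 kbps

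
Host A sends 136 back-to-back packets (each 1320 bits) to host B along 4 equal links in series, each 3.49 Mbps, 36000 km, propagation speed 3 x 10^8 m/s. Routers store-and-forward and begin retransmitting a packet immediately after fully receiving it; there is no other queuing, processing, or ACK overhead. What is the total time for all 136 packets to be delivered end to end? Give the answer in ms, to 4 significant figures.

Per-hop transmission t_tx = L/R = 1320/3490000 = 0.378223 ms.
Per-hop propagation t_prop = 36000000/300000000 = 120 ms.
Pipeline fill: first packet needs 4·t_tx to clear all hops; remaining 135 packets each add one t_tx.
Total = (4+136-1)·t_tx + 4·t_prop = 139·0.378223 + 4·120 = 532.6 ms.

532.6 ms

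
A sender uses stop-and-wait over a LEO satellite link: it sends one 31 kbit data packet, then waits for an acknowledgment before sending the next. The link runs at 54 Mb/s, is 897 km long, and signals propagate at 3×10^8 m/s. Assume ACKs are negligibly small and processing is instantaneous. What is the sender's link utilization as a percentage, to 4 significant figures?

t_tx = L/R = 31000/54000000 = 0.000574074 s.
t_prop = 897000/300000000 = 0.00299 s; RTT = 0.00598 s.
Cycle = t_tx + RTT = 0.00655407 s.
Utilization = t_tx / cycle = 0.000574074/0.00655407 = 8.759 %.

8.759 %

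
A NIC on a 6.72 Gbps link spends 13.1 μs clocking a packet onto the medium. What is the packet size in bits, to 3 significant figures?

88000 bits

L = R × t_tx = 6720000000 b/s × 1.31e-05 s = 88032 bits.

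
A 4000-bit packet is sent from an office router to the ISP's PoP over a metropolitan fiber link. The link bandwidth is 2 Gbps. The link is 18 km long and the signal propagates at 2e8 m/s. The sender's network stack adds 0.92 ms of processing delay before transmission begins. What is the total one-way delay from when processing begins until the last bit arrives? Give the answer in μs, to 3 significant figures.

Transmission delay = L/R = 4000 / 2000000000 = 2 μs.
Propagation delay = d/s = 18000 m / 200000000 m/s = 90 μs.
Plus processing delay 0.92 ms = 920 μs.
Total = 1010 μs.

1010 μs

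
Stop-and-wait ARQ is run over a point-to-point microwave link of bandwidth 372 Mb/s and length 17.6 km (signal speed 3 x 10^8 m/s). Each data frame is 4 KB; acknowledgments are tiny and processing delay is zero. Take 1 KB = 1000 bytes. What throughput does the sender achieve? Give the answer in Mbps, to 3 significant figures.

t_tx = L/R = 32000/372000000 = 8.60215e-05 s.
t_prop = 17600/300000000 = 5.86667e-05 s; RTT = 0.000117333 s.
Cycle = t_tx + RTT = 0.000203355 s.
Throughput = L / cycle = 32000 / 0.000203355 = 157 Mbps.

157 Mbps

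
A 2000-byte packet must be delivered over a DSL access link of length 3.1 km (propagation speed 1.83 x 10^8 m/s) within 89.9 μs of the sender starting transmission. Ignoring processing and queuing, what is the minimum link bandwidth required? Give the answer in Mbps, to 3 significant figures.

L = 16000 bits.
Propagation delay = 3100 / 183000000 = 16.9399 μs.
Transmission budget = 89.9 − 16.9399 = 72.9601 μs.
R ≥ L / t_tx = 16000 bits / 7.29601e-05 s = 219 Mbps.

219 Mbps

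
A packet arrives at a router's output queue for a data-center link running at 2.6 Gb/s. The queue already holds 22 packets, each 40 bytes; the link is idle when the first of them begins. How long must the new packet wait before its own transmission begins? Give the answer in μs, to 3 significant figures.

Each queued packet: L/R = 320/2600000000 = 0.123077 μs.
22 queued → 2.70769 μs.
Queuing delay = 2.71 μs.

2.71 μs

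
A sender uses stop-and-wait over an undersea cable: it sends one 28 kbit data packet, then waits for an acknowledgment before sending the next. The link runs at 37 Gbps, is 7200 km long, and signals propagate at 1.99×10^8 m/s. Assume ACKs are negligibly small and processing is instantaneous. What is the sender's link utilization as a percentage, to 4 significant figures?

0.001046 %

t_tx = L/R = 28000/37000000000 = 7.56757e-07 s.
t_prop = 7200000/199000000 = 0.0361809 s; RTT = 0.0723618 s.
Cycle = t_tx + RTT = 0.0723626 s.
Utilization = t_tx / cycle = 7.56757e-07/0.0723626 = 0.001046 %.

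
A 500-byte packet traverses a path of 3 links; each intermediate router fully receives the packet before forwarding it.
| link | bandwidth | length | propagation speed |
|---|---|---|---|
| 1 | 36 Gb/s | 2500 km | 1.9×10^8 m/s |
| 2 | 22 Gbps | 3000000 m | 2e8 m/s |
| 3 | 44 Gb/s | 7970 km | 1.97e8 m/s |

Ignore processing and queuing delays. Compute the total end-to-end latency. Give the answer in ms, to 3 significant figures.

L = 500 × 8 = 4000 bits.
Transmission delays (L/R per hop): 0.000111111, 0.000181818, 9.09091e-05 ms; sum = 0.000383838 ms.
Propagation delays (d/s per hop): 13.1579, 15, 40.4569 ms; sum = 68.6147 ms.
End-to-end = 68.6 ms.

68.6 ms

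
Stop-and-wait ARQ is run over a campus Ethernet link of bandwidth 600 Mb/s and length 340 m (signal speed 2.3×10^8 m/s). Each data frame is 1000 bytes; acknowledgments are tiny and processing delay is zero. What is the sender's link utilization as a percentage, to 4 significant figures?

81.85 %

t_tx = L/R = 8000/600000000 = 1.33333e-05 s.
t_prop = 340/2.3e+08 = 1.47826e-06 s; RTT = 2.95652e-06 s.
Cycle = t_tx + RTT = 1.62899e-05 s.
Utilization = t_tx / cycle = 1.33333e-05/1.62899e-05 = 81.85 %.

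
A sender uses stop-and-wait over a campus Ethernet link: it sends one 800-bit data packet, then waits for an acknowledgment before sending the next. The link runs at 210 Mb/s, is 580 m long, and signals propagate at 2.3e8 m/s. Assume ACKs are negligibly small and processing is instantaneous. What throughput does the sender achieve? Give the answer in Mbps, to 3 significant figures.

90.4 Mbps

t_tx = L/R = 800/210000000 = 3.80952e-06 s.
t_prop = 580/2.3e+08 = 2.52174e-06 s; RTT = 5.04348e-06 s.
Cycle = t_tx + RTT = 8.853e-06 s.
Throughput = L / cycle = 800 / 8.853e-06 = 90.4 Mbps.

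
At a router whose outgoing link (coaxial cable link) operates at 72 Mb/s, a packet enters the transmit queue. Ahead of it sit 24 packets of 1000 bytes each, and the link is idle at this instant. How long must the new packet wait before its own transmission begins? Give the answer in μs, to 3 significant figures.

2670 μs

Each queued packet: L/R = 8000/72000000 = 111.111 μs.
24 queued → 2666.67 μs.
Queuing delay = 2670 μs.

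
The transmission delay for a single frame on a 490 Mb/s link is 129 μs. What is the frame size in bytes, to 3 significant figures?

7900 bytes

L = R × t_tx = 490000000 b/s × 0.000129 s = 63210 bits.
In bytes: 63210 / 8 = 7900 bytes.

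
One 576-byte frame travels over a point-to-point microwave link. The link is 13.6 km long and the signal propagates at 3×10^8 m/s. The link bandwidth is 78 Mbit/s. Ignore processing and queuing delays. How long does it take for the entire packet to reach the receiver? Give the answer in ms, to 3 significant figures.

0.104 ms

L = 576 × 8 = 4608 bits.
Transmission delay = L/R = 4608 / 78000000 = 0.0590769 ms.
Propagation delay = d/s = 13600 m / 300000000 m/s = 0.0453333 ms.
Total = 0.104 ms.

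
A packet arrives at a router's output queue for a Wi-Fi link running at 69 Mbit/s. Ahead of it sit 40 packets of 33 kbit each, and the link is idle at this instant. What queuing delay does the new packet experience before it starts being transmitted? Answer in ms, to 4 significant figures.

19.13 ms

Each queued packet: L/R = 33000/69000000 = 0.478261 ms.
40 queued → 19.1304 ms.
Queuing delay = 19.13 ms.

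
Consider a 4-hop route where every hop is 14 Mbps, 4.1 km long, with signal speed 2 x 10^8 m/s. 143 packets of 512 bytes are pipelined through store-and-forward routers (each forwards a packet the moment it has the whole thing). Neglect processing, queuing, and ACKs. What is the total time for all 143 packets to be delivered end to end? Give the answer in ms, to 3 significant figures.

Per-hop transmission t_tx = L/R = 4096/14000000 = 0.292571 ms.
Per-hop propagation t_prop = 4100/200000000 = 0.0205 ms.
Pipeline fill: first packet needs 4·t_tx to clear all hops; remaining 142 packets each add one t_tx.
Total = (4+143-1)·t_tx + 4·t_prop = 146·0.292571 + 4·0.0205 = 42.8 ms.

42.8 ms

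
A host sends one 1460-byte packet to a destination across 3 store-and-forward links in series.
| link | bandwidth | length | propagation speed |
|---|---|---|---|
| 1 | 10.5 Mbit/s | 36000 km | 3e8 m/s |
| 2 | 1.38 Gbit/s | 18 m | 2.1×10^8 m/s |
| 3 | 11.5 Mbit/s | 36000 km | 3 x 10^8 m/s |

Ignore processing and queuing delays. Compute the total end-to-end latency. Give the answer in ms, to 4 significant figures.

L = 1460 × 8 = 11680 bits.
Transmission delays (L/R per hop): 1.11238, 0.00846377, 1.01565 ms; sum = 2.1365 ms.
Propagation delays (d/s per hop): 120, 8.57143e-05, 120 ms; sum = 240 ms.
End-to-end = 242.1 ms.

242.1 ms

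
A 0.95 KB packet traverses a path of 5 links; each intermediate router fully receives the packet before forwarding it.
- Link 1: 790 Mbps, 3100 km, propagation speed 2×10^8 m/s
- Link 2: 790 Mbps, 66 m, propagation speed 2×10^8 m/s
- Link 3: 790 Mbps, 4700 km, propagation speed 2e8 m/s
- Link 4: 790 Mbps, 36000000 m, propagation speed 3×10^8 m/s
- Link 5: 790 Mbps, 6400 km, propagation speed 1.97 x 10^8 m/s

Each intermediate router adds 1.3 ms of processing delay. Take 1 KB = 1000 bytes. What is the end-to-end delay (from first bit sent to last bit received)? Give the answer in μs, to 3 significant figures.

L = 7600 bits.
Transmission delay per hop = L/R = 7600/790000000 = 9.62025 μs; 5 hops → 48.1013 μs.
Propagation delays (d/s per hop): 15500, 0.33, 23500, 120000, 32487.3 μs; sum = 191488 μs.
Processing at 4 router(s): 4 × 1.3 ms = 5200 μs.
End-to-end = 197000 μs.

197000 μs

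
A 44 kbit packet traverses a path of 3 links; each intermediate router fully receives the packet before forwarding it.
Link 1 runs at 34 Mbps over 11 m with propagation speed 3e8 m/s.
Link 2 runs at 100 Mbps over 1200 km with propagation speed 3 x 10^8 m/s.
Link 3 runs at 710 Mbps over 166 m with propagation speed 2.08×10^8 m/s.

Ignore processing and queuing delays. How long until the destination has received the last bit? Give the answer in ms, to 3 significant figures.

5.80 ms

L = 44000 bits.
Transmission delays (L/R per hop): 1.29412, 0.44, 0.0619718 ms; sum = 1.79609 ms.
Propagation delays (d/s per hop): 3.66667e-05, 4, 0.000798077 ms; sum = 4.00083 ms.
End-to-end = 5.80 ms.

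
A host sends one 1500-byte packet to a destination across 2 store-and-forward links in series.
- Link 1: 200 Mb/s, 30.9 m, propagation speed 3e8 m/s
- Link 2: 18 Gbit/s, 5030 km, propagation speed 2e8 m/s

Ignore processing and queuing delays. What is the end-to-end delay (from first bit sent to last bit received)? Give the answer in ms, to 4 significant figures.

25.21 ms

L = 1500 × 8 = 12000 bits.
Transmission delays (L/R per hop): 0.06, 0.000666667 ms; sum = 0.0606667 ms.
Propagation delays (d/s per hop): 0.000103, 25.15 ms; sum = 25.1501 ms.
End-to-end = 25.21 ms.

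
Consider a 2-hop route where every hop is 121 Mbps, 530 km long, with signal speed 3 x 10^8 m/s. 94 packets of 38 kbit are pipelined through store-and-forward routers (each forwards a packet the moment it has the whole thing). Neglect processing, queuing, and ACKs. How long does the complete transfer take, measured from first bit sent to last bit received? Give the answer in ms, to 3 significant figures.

33.4 ms

Per-hop transmission t_tx = L/R = 38000/121000000 = 0.31405 ms.
Per-hop propagation t_prop = 530000/300000000 = 1.76667 ms.
Pipeline fill: first packet needs 2·t_tx to clear all hops; remaining 93 packets each add one t_tx.
Total = (2+94-1)·t_tx + 2·t_prop = 95·0.31405 + 2·1.76667 = 33.4 ms.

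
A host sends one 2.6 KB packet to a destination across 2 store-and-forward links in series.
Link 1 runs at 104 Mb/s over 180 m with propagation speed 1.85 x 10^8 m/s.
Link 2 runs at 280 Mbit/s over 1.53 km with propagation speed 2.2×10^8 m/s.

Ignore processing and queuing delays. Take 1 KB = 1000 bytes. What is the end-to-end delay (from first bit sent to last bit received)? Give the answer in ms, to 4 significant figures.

L = 20800 bits.
Transmission delays (L/R per hop): 0.2, 0.0742857 ms; sum = 0.274286 ms.
Propagation delays (d/s per hop): 0.000972973, 0.00695455 ms; sum = 0.00792752 ms.
End-to-end = 0.2822 ms.

0.2822 ms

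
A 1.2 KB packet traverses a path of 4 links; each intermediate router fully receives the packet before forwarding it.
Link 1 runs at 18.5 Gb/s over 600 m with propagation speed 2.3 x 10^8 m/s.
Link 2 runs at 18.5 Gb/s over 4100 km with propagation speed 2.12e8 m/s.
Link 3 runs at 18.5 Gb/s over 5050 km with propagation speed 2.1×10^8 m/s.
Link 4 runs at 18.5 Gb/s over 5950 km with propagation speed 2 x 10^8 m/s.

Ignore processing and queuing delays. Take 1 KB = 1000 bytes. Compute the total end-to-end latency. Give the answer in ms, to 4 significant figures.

73.14 ms

L = 9600 bits.
Transmission delay per hop = L/R = 9600/18500000000 = 0.000518919 ms; 4 hops → 0.00207568 ms.
Propagation delays (d/s per hop): 0.0026087, 19.3396, 24.0476, 29.75 ms; sum = 73.1399 ms.
End-to-end = 73.14 ms.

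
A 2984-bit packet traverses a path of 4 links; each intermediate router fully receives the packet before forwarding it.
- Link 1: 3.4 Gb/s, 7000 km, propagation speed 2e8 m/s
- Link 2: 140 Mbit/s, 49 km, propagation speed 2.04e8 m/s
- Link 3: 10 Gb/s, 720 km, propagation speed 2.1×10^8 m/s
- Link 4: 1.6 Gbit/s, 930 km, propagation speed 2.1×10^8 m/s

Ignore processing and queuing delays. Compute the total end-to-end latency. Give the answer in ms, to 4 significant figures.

43.12 ms

Transmission delays (L/R per hop): 0.000877647, 0.0213143, 0.0002984, 0.001865 ms; sum = 0.0243553 ms.
Propagation delays (d/s per hop): 35, 0.240196, 3.42857, 4.42857 ms; sum = 43.0973 ms.
End-to-end = 43.12 ms.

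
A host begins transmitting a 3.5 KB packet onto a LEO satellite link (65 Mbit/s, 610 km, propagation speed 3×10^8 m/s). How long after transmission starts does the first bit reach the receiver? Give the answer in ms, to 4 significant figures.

2.033 ms

First bit experiences only propagation delay: d/s = 610000/300000000 = 2.033 ms.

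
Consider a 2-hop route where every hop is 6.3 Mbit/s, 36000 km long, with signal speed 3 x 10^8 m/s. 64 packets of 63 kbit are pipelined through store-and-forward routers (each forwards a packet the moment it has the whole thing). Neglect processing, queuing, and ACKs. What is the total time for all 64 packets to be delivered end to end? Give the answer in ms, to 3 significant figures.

890 ms

Per-hop transmission t_tx = L/R = 63000/6300000 = 10 ms.
Per-hop propagation t_prop = 36000000/300000000 = 120 ms.
Pipeline fill: first packet needs 2·t_tx to clear all hops; remaining 63 packets each add one t_tx.
Total = (2+64-1)·t_tx + 2·t_prop = 65·10 + 2·120 = 890 ms.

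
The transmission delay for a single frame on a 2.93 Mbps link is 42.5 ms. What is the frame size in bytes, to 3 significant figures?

15600 bytes

L = R × t_tx = 2930000 b/s × 0.0425 s = 124525 bits.
In bytes: 124525 / 8 = 15600 bytes.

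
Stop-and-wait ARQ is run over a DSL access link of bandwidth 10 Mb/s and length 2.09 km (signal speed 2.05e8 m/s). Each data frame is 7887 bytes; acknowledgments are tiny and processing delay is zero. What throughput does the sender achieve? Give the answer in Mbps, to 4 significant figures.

t_tx = L/R = 63096/10000000 = 0.0063096 s.
t_prop = 2090/2.05e+08 = 1.01951e-05 s; RTT = 2.03902e-05 s.
Cycle = t_tx + RTT = 0.00632999 s.
Throughput = L / cycle = 63096 / 0.00632999 = 9.968 Mbps.

9.968 Mbps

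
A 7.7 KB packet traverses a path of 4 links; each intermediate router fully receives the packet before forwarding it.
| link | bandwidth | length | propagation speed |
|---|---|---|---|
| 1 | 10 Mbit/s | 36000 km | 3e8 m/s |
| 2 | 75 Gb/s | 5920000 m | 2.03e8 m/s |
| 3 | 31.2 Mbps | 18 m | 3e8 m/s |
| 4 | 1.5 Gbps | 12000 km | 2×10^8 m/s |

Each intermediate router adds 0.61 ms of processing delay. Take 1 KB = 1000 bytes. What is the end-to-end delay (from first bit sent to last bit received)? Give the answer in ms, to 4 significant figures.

L = 61600 bits.
Transmission delays (L/R per hop): 6.16, 0.000821333, 1.97436, 0.0410667 ms; sum = 8.17625 ms.
Propagation delays (d/s per hop): 120, 29.1626, 6e-05, 60 ms; sum = 209.163 ms.
Processing at 3 router(s): 3 × 0.61 ms = 1.83 ms.
End-to-end = 219.2 ms.

219.2 ms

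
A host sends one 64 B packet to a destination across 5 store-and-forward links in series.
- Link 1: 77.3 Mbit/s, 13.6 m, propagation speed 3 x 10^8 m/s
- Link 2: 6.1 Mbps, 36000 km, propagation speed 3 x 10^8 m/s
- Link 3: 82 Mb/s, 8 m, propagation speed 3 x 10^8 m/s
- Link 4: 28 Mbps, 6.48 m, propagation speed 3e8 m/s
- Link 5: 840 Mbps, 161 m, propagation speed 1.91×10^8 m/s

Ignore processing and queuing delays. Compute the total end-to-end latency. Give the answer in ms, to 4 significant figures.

120.1 ms

L = 64 × 8 = 512 bits.
Transmission delays (L/R per hop): 0.00662354, 0.0839344, 0.0062439, 0.0182857, 0.000609524 ms; sum = 0.115697 ms.
Propagation delays (d/s per hop): 4.53333e-05, 120, 2.66667e-05, 2.16e-05, 0.000842932 ms; sum = 120.001 ms.
End-to-end = 120.1 ms.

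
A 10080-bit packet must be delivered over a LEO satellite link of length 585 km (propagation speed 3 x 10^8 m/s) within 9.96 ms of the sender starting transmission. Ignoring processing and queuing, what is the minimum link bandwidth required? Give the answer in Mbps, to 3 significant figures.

1.26 Mbps

Propagation delay = 585000 / 300000000 = 1.95 ms.
Transmission budget = 9.96 − 1.95 = 8.01 ms.
R ≥ L / t_tx = 10080 bits / 0.00801 s = 1.26 Mbps.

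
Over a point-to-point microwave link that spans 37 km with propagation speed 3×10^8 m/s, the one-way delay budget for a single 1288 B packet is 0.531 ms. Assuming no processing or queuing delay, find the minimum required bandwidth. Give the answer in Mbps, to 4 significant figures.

25.28 Mbps

L = 10304 bits.
Propagation delay = 37000 / 300000000 = 0.123333 ms.
Transmission budget = 0.531 − 0.123333 = 0.407667 ms.
R ≥ L / t_tx = 10304 bits / 0.000407667 s = 25.28 Mbps.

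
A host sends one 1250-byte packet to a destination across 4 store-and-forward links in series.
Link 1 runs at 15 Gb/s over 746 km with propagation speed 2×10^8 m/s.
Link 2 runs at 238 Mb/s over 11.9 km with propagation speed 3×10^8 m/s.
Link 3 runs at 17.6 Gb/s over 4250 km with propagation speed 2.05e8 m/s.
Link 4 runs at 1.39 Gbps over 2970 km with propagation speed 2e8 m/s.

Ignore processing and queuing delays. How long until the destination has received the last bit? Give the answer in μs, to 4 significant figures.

39400 μs

L = 1250 × 8 = 10000 bits.
Transmission delays (L/R per hop): 0.666667, 42.0168, 0.568182, 7.19424 μs; sum = 50.4459 μs.
Propagation delays (d/s per hop): 3730, 39.6667, 20731.7, 14850 μs; sum = 39351.4 μs.
End-to-end = 39400 μs.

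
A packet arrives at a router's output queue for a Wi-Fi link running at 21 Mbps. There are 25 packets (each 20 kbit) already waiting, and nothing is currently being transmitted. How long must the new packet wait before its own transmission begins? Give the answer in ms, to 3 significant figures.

23.8 ms

Each queued packet: L/R = 20000/21000000 = 0.952381 ms.
25 queued → 23.8095 ms.
Queuing delay = 23.8 ms.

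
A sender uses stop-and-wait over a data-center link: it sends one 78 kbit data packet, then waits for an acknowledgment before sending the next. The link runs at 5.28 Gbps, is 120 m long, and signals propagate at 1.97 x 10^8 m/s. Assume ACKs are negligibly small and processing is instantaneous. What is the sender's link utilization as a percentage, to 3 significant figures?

92.4 %

t_tx = L/R = 78000/5280000000 = 1.47727e-05 s.
t_prop = 120/197000000 = 6.09137e-07 s; RTT = 1.21827e-06 s.
Cycle = t_tx + RTT = 1.5991e-05 s.
Utilization = t_tx / cycle = 1.47727e-05/1.5991e-05 = 92.4 %.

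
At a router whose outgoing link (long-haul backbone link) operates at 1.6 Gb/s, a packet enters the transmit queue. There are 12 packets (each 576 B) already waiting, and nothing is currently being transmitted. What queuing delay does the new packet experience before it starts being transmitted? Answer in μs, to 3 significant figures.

Each queued packet: L/R = 4608/1600000000 = 2.88 μs.
12 queued → 34.56 μs.
Queuing delay = 34.6 μs.

34.6 μs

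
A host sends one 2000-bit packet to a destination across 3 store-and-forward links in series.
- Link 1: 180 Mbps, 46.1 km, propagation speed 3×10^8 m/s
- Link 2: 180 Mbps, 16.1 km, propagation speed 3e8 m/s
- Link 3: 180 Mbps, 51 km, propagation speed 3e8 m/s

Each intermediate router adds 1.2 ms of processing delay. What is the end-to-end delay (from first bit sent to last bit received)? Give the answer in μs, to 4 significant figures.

2811 μs

Transmission delay per hop = L/R = 2000/180000000 = 11.1111 μs; 3 hops → 33.3333 μs.
Propagation delays (d/s per hop): 153.667, 53.6667, 170 μs; sum = 377.333 μs.
Processing at 2 router(s): 2 × 1.2 ms = 2400 μs.
End-to-end = 2811 μs.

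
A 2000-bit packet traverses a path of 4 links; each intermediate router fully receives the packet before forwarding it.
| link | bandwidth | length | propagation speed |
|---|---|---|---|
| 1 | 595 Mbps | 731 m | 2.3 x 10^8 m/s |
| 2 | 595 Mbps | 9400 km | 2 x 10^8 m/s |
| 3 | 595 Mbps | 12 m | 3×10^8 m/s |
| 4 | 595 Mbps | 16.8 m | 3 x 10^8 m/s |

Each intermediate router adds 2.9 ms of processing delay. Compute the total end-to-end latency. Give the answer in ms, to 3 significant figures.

55.7 ms

Transmission delay per hop = L/R = 2000/595000000 = 0.00336134 ms; 4 hops → 0.0134454 ms.
Propagation delays (d/s per hop): 0.00317826, 47, 4e-05, 5.6e-05 ms; sum = 47.0033 ms.
Processing at 3 router(s): 3 × 2.9 ms = 8.7 ms.
End-to-end = 55.7 ms.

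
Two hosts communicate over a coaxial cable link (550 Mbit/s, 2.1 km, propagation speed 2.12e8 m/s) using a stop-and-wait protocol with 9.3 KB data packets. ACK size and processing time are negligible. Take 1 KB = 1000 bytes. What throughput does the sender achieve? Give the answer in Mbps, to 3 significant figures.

480 Mbps

t_tx = L/R = 74400/550000000 = 0.000135273 s.
t_prop = 2100/212000000 = 9.90566e-06 s; RTT = 1.98113e-05 s.
Cycle = t_tx + RTT = 0.000155084 s.
Throughput = L / cycle = 74400 / 0.000155084 = 480 Mbps.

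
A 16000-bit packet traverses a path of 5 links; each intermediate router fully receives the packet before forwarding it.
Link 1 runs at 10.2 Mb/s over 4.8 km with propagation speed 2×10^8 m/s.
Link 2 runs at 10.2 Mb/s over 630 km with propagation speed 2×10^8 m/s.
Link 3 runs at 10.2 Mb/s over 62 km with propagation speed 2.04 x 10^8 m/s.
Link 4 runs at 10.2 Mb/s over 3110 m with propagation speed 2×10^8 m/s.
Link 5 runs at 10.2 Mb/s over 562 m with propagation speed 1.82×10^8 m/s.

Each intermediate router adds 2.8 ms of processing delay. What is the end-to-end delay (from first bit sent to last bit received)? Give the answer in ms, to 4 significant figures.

Transmission delay per hop = L/R = 16000/10200000 = 1.56863 ms; 5 hops → 7.84314 ms.
Propagation delays (d/s per hop): 0.024, 3.15, 0.303922, 0.01555, 0.00308791 ms; sum = 3.49656 ms.
Processing at 4 router(s): 4 × 2.8 ms = 11.2 ms.
End-to-end = 22.54 ms.

22.54 ms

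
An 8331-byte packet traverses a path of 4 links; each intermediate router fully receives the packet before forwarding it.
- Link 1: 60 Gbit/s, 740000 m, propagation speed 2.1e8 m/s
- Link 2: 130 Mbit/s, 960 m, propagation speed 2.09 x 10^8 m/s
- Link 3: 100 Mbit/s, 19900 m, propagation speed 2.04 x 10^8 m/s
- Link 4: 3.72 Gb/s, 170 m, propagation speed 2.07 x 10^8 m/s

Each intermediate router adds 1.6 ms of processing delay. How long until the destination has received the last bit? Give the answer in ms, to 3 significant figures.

L = 8331 × 8 = 66648 bits.
Transmission delays (L/R per hop): 0.0011108, 0.512677, 0.66648, 0.0179161 ms; sum = 1.19818 ms.
Propagation delays (d/s per hop): 3.52381, 0.0045933, 0.097549, 0.000821256 ms; sum = 3.62677 ms.
Processing at 3 router(s): 3 × 1.6 ms = 4.8 ms.
End-to-end = 9.62 ms.

9.62 ms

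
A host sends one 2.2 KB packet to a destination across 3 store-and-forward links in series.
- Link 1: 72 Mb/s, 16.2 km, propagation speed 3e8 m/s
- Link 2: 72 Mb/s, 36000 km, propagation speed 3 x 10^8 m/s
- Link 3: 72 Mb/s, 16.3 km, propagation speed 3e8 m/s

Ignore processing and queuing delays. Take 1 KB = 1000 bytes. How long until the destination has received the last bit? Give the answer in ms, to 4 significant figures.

120.8 ms

L = 17600 bits.
Transmission delay per hop = L/R = 17600/72000000 = 0.244444 ms; 3 hops → 0.733333 ms.
Propagation delays (d/s per hop): 0.054, 120, 0.0543333 ms; sum = 120.108 ms.
End-to-end = 120.8 ms.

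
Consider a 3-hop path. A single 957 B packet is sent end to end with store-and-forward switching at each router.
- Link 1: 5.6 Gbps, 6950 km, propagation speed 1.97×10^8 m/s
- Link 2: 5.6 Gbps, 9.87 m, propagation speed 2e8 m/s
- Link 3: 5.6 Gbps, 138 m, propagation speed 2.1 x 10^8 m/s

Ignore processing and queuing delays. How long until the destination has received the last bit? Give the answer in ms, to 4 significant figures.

35.28 ms

L = 957 × 8 = 7656 bits.
Transmission delay per hop = L/R = 7656/5600000000 = 0.00136714 ms; 3 hops → 0.00410143 ms.
Propagation delays (d/s per hop): 35.2792, 4.935e-05, 0.000657143 ms; sum = 35.2799 ms.
End-to-end = 35.28 ms.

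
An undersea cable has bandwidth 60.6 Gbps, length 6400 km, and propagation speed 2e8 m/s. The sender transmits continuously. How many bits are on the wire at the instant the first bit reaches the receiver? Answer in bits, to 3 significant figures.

1940000000 bits

Propagation delay = 6400000 / 200000000 = 0.032 s.
BDP = R × t_prop = 60600000000 × 0.032 = 1939200000 bits.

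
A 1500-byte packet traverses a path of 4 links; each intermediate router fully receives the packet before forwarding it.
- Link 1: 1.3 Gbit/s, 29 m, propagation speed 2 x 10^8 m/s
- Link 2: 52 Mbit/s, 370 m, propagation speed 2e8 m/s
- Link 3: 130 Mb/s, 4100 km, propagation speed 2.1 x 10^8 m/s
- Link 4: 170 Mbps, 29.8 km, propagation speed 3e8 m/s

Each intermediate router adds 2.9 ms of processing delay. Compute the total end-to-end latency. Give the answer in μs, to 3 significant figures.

L = 1500 × 8 = 12000 bits.
Transmission delays (L/R per hop): 9.23077, 230.769, 92.3077, 70.5882 μs; sum = 402.896 μs.
Propagation delays (d/s per hop): 0.145, 1.85, 19523.8, 99.3333 μs; sum = 19625.1 μs.
Processing at 3 router(s): 3 × 2.9 ms = 8700 μs.
End-to-end = 28700 μs.

28700 μs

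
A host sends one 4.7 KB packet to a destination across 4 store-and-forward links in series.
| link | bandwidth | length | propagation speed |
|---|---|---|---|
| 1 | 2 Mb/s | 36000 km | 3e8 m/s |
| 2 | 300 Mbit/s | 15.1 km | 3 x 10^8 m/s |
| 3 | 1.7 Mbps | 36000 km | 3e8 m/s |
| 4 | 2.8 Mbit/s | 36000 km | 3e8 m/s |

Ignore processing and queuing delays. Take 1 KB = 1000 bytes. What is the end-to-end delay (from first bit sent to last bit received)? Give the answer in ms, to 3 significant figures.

L = 37600 bits.
Transmission delays (L/R per hop): 18.8, 0.125333, 22.1176, 13.4286 ms; sum = 54.4716 ms.
Propagation delays (d/s per hop): 120, 0.0503333, 120, 120 ms; sum = 360.05 ms.
End-to-end = 415 ms.

415 ms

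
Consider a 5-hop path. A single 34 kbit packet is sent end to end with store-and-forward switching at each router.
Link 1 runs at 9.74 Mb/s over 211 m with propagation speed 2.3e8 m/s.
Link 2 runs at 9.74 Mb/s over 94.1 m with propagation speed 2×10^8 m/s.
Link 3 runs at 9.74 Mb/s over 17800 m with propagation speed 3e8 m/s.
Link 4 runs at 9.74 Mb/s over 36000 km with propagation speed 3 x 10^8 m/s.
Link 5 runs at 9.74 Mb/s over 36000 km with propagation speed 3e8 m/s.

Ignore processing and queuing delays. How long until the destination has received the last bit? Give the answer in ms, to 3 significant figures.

258 ms

L = 34000 bits.
Transmission delay per hop = L/R = 34000/9740000 = 3.49076 ms; 5 hops → 17.4538 ms.
Propagation delays (d/s per hop): 0.000917391, 0.0004705, 0.0593333, 120, 120 ms; sum = 240.061 ms.
End-to-end = 258 ms.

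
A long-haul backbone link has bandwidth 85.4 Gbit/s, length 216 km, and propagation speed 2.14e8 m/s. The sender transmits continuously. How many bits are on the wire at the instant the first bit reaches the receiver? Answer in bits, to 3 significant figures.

Propagation delay = 216000 / 214000000 = 0.00100935 s.
BDP = R × t_prop = 85400000000 × 0.00100935 = 86198100 bits.

86200000 bits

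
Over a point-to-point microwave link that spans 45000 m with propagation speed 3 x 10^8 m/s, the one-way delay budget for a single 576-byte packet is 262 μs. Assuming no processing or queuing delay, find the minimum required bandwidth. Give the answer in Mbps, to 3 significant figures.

L = 4608 bits.
Propagation delay = 45000 / 300000000 = 150 μs.
Transmission budget = 262 − 150 = 112 μs.
R ≥ L / t_tx = 4608 bits / 0.000112 s = 41.1 Mbps.

41.1 Mbps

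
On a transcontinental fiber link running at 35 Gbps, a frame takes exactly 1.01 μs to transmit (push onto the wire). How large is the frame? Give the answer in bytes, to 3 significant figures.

L = R × t_tx = 35000000000 b/s × 1.01e-06 s = 35350 bits.
In bytes: 35350 / 8 = 4420 bytes.

4420 bytes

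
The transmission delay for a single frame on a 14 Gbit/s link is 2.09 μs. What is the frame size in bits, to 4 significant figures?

29260 bits

L = R × t_tx = 14000000000 b/s × 2.09e-06 s = 29260 bits.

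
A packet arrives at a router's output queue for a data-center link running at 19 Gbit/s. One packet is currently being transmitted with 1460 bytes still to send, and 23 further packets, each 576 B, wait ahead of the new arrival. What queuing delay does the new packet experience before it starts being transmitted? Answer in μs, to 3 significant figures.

Each queued packet: L/R = 4608/19000000000 = 0.242526 μs.
23 queued → 5.57811 μs.
Plus remaining 11680 bits of current packet: 0.614737 μs.
Queuing delay = 6.19 μs.

6.19 μs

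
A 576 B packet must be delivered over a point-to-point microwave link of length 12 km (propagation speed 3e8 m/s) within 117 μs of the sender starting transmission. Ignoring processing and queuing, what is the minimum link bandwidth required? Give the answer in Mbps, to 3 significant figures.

59.8 Mbps

L = 4608 bits.
Propagation delay = 12000 / 300000000 = 40 μs.
Transmission budget = 117 − 40 = 77 μs.
R ≥ L / t_tx = 4608 bits / 7.7e-05 s = 59.8 Mbps.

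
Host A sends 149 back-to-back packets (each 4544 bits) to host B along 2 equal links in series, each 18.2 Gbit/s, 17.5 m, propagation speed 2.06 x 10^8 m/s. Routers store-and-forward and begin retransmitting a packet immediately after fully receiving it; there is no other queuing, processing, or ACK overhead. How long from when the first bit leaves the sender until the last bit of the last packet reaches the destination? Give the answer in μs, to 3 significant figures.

37.6 μs

Per-hop transmission t_tx = L/R = 4544/18200000000 = 0.24967 μs.
Per-hop propagation t_prop = 17.5/206000000 = 0.0849515 μs.
Pipeline fill: first packet needs 2·t_tx to clear all hops; remaining 148 packets each add one t_tx.
Total = (2+149-1)·t_tx + 2·t_prop = 150·0.24967 + 2·0.0849515 = 37.6 μs.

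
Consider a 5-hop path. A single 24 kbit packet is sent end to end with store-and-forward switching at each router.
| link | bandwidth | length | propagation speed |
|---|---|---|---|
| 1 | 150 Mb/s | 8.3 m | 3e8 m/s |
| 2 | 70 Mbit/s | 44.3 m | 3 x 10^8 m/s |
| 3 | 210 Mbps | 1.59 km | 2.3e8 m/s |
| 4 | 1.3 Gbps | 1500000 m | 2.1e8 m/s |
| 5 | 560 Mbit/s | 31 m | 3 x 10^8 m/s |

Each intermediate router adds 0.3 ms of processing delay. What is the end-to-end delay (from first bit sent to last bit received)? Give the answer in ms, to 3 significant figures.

L = 24000 bits.
Transmission delays (L/R per hop): 0.16, 0.342857, 0.114286, 0.0184615, 0.0428571 ms; sum = 0.678462 ms.
Propagation delays (d/s per hop): 2.76667e-05, 0.000147667, 0.00691304, 7.14286, 0.000103333 ms; sum = 7.15005 ms.
Processing at 4 router(s): 4 × 0.3 ms = 1.2 ms.
End-to-end = 9.03 ms.

9.03 ms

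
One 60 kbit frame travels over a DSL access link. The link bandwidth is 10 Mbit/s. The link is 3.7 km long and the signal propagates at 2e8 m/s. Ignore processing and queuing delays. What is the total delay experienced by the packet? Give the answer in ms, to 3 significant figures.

L = 60000 bits.
Transmission delay = L/R = 60000 / 10000000 = 6 ms.
Propagation delay = d/s = 3700 m / 200000000 m/s = 0.0185 ms.
Total = 6.02 ms.

6.02 ms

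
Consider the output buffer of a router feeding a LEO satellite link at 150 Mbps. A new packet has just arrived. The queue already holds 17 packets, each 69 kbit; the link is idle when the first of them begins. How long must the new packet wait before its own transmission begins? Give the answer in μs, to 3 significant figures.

Each queued packet: L/R = 69000/150000000 = 460 μs.
17 queued → 7820 μs.
Queuing delay = 7820 μs.

7820 μs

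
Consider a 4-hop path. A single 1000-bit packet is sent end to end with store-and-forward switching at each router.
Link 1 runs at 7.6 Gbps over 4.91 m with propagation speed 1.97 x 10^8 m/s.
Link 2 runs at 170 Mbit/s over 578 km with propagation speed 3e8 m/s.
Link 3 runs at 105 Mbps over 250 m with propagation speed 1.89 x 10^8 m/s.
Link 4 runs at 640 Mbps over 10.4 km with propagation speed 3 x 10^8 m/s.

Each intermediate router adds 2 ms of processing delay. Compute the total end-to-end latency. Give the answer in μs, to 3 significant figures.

7980 μs

Transmission delays (L/R per hop): 0.131579, 5.88235, 9.52381, 1.5625 μs; sum = 17.1002 μs.
Propagation delays (d/s per hop): 0.0249239, 1926.67, 1.32275, 34.6667 μs; sum = 1962.68 μs.
Processing at 3 router(s): 3 × 2 ms = 6000 μs.
End-to-end = 7980 μs.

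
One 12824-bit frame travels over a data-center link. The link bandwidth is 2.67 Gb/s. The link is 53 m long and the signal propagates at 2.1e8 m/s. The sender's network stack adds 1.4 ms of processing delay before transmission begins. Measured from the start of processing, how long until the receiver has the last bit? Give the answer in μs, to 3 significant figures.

1410 μs

Transmission delay = L/R = 12824 / 2670000000 = 4.803 μs.
Propagation delay = d/s = 53 m / 210000000 m/s = 0.252381 μs.
Plus processing delay 1.4 ms = 1400 μs.
Total = 1410 μs.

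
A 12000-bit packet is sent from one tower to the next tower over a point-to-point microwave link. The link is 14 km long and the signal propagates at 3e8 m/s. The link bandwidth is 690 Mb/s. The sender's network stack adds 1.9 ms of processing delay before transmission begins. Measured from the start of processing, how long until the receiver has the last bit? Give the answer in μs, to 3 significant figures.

Transmission delay = L/R = 12000 / 690000000 = 17.3913 μs.
Propagation delay = d/s = 14000 m / 300000000 m/s = 46.6667 μs.
Plus processing delay 1.9 ms = 1900 μs.
Total = 1960 μs.

1960 μs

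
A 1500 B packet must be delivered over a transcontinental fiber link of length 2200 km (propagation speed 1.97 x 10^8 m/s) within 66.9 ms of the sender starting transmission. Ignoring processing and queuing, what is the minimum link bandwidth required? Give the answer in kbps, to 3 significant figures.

L = 12000 bits.
Propagation delay = 2200000 / 197000000 = 11.1675 ms.
Transmission budget = 66.9 − 11.1675 = 55.7325 ms.
R ≥ L / t_tx = 12000 bits / 0.0557325 s = 215 kbps.

215 kbps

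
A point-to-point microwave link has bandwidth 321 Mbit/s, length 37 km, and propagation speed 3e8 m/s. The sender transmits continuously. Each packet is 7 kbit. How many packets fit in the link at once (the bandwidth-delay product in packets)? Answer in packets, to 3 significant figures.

5.66 packets

Propagation delay = 37000 / 300000000 = 0.000123333 s.
BDP = R × t_prop = 321000000 × 0.000123333 = 39590 bits.
In packets of 7000 bits: 5.66 packets.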